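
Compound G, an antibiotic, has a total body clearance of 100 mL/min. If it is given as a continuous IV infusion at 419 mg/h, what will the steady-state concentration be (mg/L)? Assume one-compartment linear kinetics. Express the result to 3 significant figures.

69.8 mg/L

CL = 100 mL/min = 100 × 0.06 = 6.000 L/h
Css = rate / CL = 419 / 6.000 = 69.83 mg/L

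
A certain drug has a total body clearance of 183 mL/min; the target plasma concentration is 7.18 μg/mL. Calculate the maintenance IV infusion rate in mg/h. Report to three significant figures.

78.8 mg/h

CL = 183 mL/min × 60/1000 = 10.98 L/h
At steady state, infusion rate equals elimination rate: rate in = CL × Css.
Infusion rate = CL · Css = 10.98 L/h × 7.18 mg/L = 78.84 mg/h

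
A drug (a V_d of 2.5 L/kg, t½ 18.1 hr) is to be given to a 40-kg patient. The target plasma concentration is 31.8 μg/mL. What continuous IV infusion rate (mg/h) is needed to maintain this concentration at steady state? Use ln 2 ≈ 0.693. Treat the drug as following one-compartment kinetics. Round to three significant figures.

Total Vd = 2.5 × 40 = 100.0 L
k = 0.693/18.1 = 0.03829 h⁻¹, so CL = k·Vd = 0.03829 × 100.0 = 3.829 L/h
Infusion rate = CL × Css = 3.829 × 31.8 = 121.8 mg/h

122 mg/h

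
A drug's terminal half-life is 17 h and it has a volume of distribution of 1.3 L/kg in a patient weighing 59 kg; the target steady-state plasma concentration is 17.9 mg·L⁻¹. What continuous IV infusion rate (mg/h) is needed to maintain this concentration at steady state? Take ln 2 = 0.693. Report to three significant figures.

Vd(total) = 59 kg × 1.3 L/kg = 76.70 L
k = 0.693/17 = 0.04076 h⁻¹, so CL = k·Vd = 0.04076 × 76.70 = 3.126 L/h
Infusion rate = CL × Css = 3.126 × 17.9 = 55.96 mg/h

56.0 mg/h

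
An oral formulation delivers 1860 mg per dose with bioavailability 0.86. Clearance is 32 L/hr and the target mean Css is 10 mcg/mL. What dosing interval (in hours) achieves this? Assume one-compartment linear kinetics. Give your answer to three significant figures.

5.00 h

F·D/τ = CL·Css → τ = F·D / (CL·Css).
τ = 0.86 × 1860 / (32 × 10) = 4.999 h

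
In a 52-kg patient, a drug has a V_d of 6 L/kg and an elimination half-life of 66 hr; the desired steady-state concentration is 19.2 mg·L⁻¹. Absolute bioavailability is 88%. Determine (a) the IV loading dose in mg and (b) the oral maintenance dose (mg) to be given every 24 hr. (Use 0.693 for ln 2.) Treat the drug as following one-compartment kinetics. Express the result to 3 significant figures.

(a) 5990 mg; (b) 1720 mg

Vd(total) = 52 kg × 6 L/kg = 312.0 L
LD = Vd × C = 312.0 × 19.2 = 5990 mg
CL = 0.693 × Vd / t½ = 0.693 × 312.0 / 66 = 3.276 L/h
D = CL × Css × τ / F = 3.276 × 19.2 × 24 / 0.88 = 1715 mg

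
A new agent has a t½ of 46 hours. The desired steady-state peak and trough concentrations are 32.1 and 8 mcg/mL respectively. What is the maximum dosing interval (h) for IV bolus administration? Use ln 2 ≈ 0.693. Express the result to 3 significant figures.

92.2 h

k = 0.693 / t½ = 0.693 / 46 = 0.01507 h⁻¹
Between IV bolus doses, concentration decays as C = C₀·e^(−kτ), so C_peak/C_trough = e^(kτ).
τ_max = ln(C_peak/C_trough) / k = ln(32.1/8) / 0.01507 = 1.389 / 0.01507 = 92.17 h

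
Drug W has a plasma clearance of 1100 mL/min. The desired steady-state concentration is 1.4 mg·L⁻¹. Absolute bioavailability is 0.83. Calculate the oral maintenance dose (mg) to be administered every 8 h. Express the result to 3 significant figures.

CL = 1100 mL/min = 1100 × 0.06 = 66.00 L/h
D = CL × Css × τ / F = 66.00 × 1.4 × 8 / 0.83 = 890.6 mg

891 mg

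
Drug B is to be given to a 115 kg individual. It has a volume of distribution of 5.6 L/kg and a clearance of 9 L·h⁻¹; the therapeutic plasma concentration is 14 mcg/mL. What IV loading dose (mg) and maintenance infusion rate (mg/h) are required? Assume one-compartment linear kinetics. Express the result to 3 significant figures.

(a) 9020 mg; (b) 126 mg/h

Total Vd = 5.6 × 115 = 644.0 L
LD = Vd · C_target = 644.0 × 14 = 9016 mg
Maintenance infusion rate = CL × Css = 9.000 × 14 = 126.0 mg/h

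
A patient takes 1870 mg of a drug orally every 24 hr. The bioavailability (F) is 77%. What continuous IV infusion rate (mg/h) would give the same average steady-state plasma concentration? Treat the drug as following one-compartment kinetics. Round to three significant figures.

60.0 mg/h

Equivalent systemic input: infusion rate = F·D/τ.
Rate = 0.77 × 1870 / 24 = 60.00 mg/h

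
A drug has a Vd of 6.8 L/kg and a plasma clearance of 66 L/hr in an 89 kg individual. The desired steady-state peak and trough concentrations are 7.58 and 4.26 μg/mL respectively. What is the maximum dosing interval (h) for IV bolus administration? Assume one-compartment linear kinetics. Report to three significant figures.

Total Vd = 6.8 × 89 = 605.2 L
k = CL / Vd = 66.00 / 605.2 = 0.1091 h⁻¹
Between IV bolus doses, concentration decays as C = C₀·e^(−kτ), so C_peak/C_trough = e^(kτ).
τ_max = ln(C_peak/C_trough) / k = ln(7.58/4.26) / 0.1091 = 0.5762 / 0.1091 = 5.281 h

5.28 h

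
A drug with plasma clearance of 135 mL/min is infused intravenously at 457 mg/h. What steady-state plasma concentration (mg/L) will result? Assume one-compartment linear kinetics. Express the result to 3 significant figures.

CL = 135 mL/min × 60/1000 = 8.100 L/h
Css = rate / CL = 457 / 8.100 = 56.42 mg/L

56.4 mg/L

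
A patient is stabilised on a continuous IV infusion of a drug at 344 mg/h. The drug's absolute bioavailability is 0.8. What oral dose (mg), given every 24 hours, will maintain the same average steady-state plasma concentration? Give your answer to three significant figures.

10300 mg

To maintain the same Css, the systemic dosing rate must be unchanged: F·D/τ = infusion rate.
D = rate × τ / F = 344 × 24 / 0.8 = 10320 mg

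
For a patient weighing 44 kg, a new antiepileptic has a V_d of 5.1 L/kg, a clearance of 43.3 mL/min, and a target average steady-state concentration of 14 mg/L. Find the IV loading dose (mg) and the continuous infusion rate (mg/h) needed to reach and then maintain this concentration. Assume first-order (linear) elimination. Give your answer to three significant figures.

(a) 3140 mg; (b) 36.4 mg/h

Vd(total) = 44 kg × 5.1 L/kg = 224.4 L
Loading dose = Vd × C = 224.4 × 14 = 3142 mg
CL = 43.3 mL/min × 60/1000 = 2.598 L/h
Maintenance: replace elimination → rate = CL × Css = 2.598 × 14 = 36.37 mg/h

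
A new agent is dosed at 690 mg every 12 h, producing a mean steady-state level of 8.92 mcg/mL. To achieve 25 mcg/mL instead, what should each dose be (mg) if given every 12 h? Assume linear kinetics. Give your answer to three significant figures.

1930 mg

With linear kinetics, Css is proportional to dose rate (D/τ) at fixed clearance.
D₂ = D₁ × (Css,target / Css,current) = 690 × 25/8.92 = 1934 mg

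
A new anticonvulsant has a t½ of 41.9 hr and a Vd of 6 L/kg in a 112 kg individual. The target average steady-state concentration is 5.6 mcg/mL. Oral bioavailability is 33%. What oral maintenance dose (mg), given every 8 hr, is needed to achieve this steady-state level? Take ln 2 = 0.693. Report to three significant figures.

Total Vd = 6 × 112 = 672.0 L
k = 0.693/41.9 = 0.01654 h⁻¹, so CL = k·Vd = 0.01654 × 672.0 = 11.11 L/h
D = CL × Css × τ / F = 11.11 × 5.6 × 8 / 0.33 = 1508 mg

1510 mg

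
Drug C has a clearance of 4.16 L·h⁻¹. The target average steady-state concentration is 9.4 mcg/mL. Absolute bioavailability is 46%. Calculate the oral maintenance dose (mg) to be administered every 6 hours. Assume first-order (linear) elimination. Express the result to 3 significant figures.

510 mg

At steady state, dose per interval replaces the amount cleared in that interval: F·D/τ = CL·Css.
D = CL × Css × τ / F = 4.160 × 9.4 × 6 / 0.46 = 510.1 mg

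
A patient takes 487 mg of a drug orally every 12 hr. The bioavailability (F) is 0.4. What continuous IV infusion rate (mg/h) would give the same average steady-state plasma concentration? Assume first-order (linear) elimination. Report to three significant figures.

Equivalent systemic input: infusion rate = F·D/τ.
Rate = 0.4 × 487 / 12 = 16.23 mg/h

16.2 mg/h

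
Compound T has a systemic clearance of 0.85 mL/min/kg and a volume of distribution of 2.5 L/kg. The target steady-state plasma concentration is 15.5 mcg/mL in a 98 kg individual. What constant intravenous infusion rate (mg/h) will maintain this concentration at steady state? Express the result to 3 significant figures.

77.5 mg/h

CL = 0.85 mL/min/kg × 98 kg = 83.30 mL/min = 83.30 × 60/1000 = 4.998 L/h
Vd does not affect the maintenance rate; only clearance governs steady-state input.
R₀ = 4.998 × 15.5 = 77.47 mg/h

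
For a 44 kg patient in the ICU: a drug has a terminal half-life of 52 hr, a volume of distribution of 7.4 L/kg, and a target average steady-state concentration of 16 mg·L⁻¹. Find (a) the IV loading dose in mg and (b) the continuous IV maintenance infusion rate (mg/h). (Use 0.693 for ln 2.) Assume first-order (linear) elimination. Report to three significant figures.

Vd = 7.4 L/kg × 44 kg = 325.6 L
LD = Vd × C = 325.6 × 16 = 5210 mg
CL = 0.693 × Vd / t½ = 0.693 × 325.6 / 52 = 4.339 L/h
Infusion rate = CL × Css = 4.339 × 16 = 69.42 mg/h

(a) 5210 mg; (b) 69.4 mg/h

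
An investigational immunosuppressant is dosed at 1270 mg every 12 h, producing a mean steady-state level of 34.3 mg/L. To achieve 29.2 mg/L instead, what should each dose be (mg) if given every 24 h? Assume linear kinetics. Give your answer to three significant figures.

For first-order elimination, Css ∝ F·D/(CL·τ); F and CL are unchanged, so Css ∝ D/τ.
D₂ = D₁ × (Css,target / Css,current) × (τ₂/τ₁) = 1270 × (29.2/34.3) × (24/12) = 2162 mg

2160 mg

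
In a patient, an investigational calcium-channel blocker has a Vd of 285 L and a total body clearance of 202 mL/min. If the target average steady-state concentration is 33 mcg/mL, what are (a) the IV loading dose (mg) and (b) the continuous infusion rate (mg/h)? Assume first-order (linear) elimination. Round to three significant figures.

LD = Vd · C_target = 285.0 × 33 = 9405 mg
CL = 202 mL/min × 60/1000 = 12.12 L/h
Maintenance infusion rate = CL × Css = 12.12 × 33 = 400.0 mg/h

(a) 9410 mg; (b) 400 mg/h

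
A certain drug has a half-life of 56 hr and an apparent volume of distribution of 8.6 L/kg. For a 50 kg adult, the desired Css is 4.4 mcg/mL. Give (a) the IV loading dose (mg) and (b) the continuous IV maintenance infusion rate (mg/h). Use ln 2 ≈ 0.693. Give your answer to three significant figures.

Total Vd = 8.6 × 50 = 430.0 L
LD = Vd × C = 430.0 × 4.4 = 1892 mg
CL = 0.693 × Vd / t½ = 0.693 × 430.0 / 56 = 5.321 L/h
Infusion rate = CL × Css = 5.321 × 4.4 = 23.41 mg/h

(a) 1890 mg; (b) 23.4 mg/h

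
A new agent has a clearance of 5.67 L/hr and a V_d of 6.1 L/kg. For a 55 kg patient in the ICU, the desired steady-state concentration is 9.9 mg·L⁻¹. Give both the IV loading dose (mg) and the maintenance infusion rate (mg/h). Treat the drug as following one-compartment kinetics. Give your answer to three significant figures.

Total Vd = 6.1 × 55 = 335.5 L
Loading dose = Vd × C = 335.5 × 9.9 = 3321 mg
Infusion rate = 5.670 L/h × 9.9 mg/L = 56.13 mg/h

(a) 3320 mg; (b) 56.1 mg/h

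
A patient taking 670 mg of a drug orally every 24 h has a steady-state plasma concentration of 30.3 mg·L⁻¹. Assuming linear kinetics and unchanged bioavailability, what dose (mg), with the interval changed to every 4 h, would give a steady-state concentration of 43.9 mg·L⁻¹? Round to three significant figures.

With linear kinetics, Css is proportional to dose rate (D/τ) at fixed clearance.
D₂ = D₁ × (Css,target / Css,current) × (τ₂/τ₁) = 670 × (43.9/30.3) × (4/24) = 161.8 mg

162 mg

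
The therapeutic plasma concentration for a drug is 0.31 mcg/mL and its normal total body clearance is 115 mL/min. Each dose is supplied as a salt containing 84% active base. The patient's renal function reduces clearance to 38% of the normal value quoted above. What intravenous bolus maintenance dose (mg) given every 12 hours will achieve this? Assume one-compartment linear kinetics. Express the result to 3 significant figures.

Convert clearance: 115 mL/min × 60 min/h ÷ 1000 mL/L = 6.900 L/h
Patient clearance = 0.38 × 6.900 = 2.622 L/h
D = CL × Css × τ / S = 2.622 × 0.31 × 12 / 0.84 = 11.61 mg

11.6 mg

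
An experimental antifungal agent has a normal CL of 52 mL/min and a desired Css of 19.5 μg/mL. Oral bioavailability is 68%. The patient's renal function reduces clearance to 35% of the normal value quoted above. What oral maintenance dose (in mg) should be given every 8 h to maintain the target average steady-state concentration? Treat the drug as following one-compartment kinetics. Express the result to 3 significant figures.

Convert clearance: 52 mL/min × 60 min/h ÷ 1000 mL/L = 3.120 L/h
Patient clearance = 0.35 × 3.120 = 1.092 L/h
D = CL × Css × τ / F = 1.092 × 19.5 × 8 / 0.68 = 250.5 mg

251 mg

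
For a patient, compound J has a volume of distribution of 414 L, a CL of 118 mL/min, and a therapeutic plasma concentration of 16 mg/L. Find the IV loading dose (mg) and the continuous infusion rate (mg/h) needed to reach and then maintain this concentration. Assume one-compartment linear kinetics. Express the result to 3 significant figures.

LD = Vd · C_target = 414.0 × 16 = 6624 mg
CL = 118 mL/min × 60/1000 = 7.080 L/h
Infusion rate = 7.080 L/h × 16 mg/L = 113.3 mg/h

(a) 6620 mg; (b) 113 mg/h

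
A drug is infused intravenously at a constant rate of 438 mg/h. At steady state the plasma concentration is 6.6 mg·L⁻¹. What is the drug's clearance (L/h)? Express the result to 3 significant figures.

66.4 L/h

At steady state, infusion rate = CL × Css, so CL = rate / Css.
CL = 438 / 6.6 = 66.36 L/h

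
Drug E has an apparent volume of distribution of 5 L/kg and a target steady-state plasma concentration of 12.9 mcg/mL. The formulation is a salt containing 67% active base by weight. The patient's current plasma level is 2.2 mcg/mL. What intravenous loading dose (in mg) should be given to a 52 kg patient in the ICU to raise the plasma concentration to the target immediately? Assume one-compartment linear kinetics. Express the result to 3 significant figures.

4150 mg

Vd = 5 L/kg × 52 kg = 260.0 L
The loading dose fills Vd to the target concentration.
Concentration deficit ΔC = 12.9 − 2.2 = 10.70 mg/L
LD = Vd × ΔC / S = 260.0 × 10.70 / 0.67 = 4152 mg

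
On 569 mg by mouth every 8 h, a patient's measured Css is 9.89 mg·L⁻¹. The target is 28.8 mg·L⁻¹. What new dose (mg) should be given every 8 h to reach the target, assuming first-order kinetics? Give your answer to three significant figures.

With linear kinetics, Css is proportional to dose rate (D/τ) at fixed clearance.
D₂ = D₁ × (Css,target / Css,current) = 569 × 28.8/9.89 = 1657 mg

1660 mg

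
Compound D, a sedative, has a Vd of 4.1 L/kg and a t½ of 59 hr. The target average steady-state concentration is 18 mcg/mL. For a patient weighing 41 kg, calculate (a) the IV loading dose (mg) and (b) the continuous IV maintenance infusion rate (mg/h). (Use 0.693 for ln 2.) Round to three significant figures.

(a) 3030 mg; (b) 35.5 mg/h

Vd = 4.1 L/kg × 41 kg = 168.1 L
LD = Vd × C = 168.1 × 18 = 3026 mg
CL = 0.693 × Vd / t½ = 0.693 × 168.1 / 59 = 1.974 L/h
Infusion rate = CL × Css = 1.974 × 18 = 35.53 mg/h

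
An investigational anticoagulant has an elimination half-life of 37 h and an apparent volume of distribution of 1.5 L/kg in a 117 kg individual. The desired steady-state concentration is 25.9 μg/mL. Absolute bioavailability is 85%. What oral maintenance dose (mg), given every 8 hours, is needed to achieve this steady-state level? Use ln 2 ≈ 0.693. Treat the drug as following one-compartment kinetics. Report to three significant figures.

801 mg

Total Vd = 1.5 × 117 = 175.5 L
k = 0.693/37 = 0.01873 h⁻¹, so CL = k·Vd = 0.01873 × 175.5 = 3.287 L/h
D = CL × Css × τ / F = 3.287 × 25.9 × 8 / 0.85 = 801.3 mg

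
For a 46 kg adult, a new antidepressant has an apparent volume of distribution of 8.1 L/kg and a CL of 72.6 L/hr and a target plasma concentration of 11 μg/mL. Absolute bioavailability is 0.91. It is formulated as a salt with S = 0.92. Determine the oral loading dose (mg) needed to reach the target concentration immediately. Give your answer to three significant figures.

4900 mg

Total Vd = 8.1 × 46 = 372.6 L
LD = Vd × C / F / S = 372.6 × 11.00 / 0.91 / 0.92 = 4896 mg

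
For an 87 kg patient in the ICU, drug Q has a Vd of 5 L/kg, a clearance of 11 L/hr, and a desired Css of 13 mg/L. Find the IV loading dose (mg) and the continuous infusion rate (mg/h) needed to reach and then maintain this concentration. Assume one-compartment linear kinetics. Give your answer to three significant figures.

Total Vd = 5 × 87 = 435.0 L
Loading dose = Vd × C = 435.0 × 13 = 5655 mg
Infusion rate = 11.00 L/h × 13 mg/L = 143.0 mg/h

(a) 5660 mg; (b) 143 mg/h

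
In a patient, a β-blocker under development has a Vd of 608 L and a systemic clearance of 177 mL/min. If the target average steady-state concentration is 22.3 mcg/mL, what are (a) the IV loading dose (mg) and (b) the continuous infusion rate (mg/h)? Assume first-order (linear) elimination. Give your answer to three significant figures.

LD = Vd · C_target = 608.0 × 22.3 = 13560 mg
Convert clearance: 177 mL/min × 60 min/h ÷ 1000 mL/L = 10.62 L/h
Maintenance: replace elimination → rate = CL × Css = 10.62 × 22.3 = 236.8 mg/h

(a) 13600 mg; (b) 237 mg/h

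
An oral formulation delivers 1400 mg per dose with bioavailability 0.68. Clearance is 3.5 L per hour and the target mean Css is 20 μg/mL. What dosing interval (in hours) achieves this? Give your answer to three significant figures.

13.6 h

F·D/τ = CL·Css → τ = F·D / (CL·Css).
τ = 0.68 × 1400 / (3.5 × 20) = 13.60 h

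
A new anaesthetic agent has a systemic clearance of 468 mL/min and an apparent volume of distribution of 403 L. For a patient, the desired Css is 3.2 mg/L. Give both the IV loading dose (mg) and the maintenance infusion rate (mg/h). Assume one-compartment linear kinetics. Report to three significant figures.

(a) 1290 mg; (b) 89.9 mg/h

LD = Vd · C_target = 403.0 × 3.2 = 1290 mg
Convert clearance: 468 mL/min × 60 min/h ÷ 1000 mL/L = 28.08 L/h
Infusion rate = 28.08 L/h × 3.2 mg/L = 89.86 mg/h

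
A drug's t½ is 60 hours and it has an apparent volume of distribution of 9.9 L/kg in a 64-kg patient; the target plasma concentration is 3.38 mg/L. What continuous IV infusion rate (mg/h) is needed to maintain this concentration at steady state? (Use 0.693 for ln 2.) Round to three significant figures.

Vd(total) = 64 kg × 9.9 L/kg = 633.6 L
k = 0.693/60 = 0.01155 h⁻¹, so CL = k·Vd = 0.01155 × 633.6 = 7.318 L/h
Infusion rate = CL × Css = 7.318 × 3.38 = 24.73 mg/h

24.7 mg/h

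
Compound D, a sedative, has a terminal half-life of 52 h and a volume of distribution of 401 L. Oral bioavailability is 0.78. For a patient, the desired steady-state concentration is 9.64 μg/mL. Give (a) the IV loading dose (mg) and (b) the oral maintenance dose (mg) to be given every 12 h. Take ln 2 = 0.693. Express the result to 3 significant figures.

LD = Vd × C = 401.0 × 9.64 = 3866 mg
CL = 0.693 × Vd / t½ = 0.693 × 401.0 / 52 = 5.344 L/h
D = CL × Css × τ / F = 5.344 × 9.64 × 12 / 0.78 = 792.6 mg

(a) 3870 mg; (b) 793 mg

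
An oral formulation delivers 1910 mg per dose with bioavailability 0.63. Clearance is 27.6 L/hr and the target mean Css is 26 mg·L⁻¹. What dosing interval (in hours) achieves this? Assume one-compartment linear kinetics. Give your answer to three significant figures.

F·D/τ = CL·Css → τ = F·D / (CL·Css).
τ = 0.63 × 1910 / (27.6 × 26) = 1.677 h

1.68 h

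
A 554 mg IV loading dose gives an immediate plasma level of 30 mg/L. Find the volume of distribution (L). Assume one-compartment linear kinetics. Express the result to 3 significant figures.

18.5 L

Immediately after an IV bolus, C₀ = Dose / Vd, so Vd = Dose / C₀.
Vd = 554 / 30 = 18.47 L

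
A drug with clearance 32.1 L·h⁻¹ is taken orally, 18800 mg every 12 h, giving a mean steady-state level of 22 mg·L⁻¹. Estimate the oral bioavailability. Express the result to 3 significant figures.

F·D/τ = CL·Css at steady state → F = CL·Css·τ / D.
F = 32.1 × 22 × 12 / 18800 = 0.451

0.451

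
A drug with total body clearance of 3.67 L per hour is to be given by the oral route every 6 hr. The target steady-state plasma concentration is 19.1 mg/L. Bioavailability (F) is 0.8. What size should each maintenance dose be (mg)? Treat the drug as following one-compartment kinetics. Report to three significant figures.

526 mg

D = CL × Css × τ / F = 3.670 × 19.1 × 6 / 0.8 = 525.7 mg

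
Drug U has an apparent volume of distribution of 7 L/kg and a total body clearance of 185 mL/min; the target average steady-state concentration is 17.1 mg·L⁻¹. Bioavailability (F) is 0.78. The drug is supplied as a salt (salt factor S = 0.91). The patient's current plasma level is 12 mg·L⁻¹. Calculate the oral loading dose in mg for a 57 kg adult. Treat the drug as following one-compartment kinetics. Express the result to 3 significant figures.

Vd = 7 L/kg × 57 kg = 399.0 L
LD is governed by Vd — clearance does not enter the loading-dose calculation.
Concentration deficit ΔC = 17.1 − 12 = 5.100 mg/L
LD = Vd × ΔC / F / S = 399.0 × 5.100 / 0.78 / 0.91 = 2867 mg

2870 mg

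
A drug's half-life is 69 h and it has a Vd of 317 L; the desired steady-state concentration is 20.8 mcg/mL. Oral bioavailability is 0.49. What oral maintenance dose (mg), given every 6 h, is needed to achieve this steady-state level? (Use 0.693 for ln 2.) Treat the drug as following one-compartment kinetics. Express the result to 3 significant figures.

CL = ln 2 · Vd / t½ = 0.693 × 317.0 / 69 = 3.184 L/h
D = CL × Css × τ / F = 3.184 × 20.8 × 6 / 0.49 = 810.9 mg

811 mg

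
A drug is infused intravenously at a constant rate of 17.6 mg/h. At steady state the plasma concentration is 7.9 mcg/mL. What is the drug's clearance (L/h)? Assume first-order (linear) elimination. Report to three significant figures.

2.23 L/h

At steady state, infusion rate = CL × Css, so CL = rate / Css.
CL = 17.6 / 7.9 = 2.228 L/h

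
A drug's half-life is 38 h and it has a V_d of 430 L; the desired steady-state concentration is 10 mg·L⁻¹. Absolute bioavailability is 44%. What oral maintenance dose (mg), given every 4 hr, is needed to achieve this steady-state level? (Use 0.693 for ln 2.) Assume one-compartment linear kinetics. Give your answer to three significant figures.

713 mg

CL = ln 2 · Vd / t½ = 0.693 × 430.0 / 38 = 7.842 L/h
D = CL × Css × τ / F = 7.842 × 10 × 4 / 0.44 = 712.9 mg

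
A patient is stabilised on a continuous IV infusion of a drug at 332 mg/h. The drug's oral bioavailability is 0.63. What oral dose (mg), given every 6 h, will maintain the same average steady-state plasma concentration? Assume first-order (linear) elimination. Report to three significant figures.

To maintain the same Css, the systemic dosing rate must be unchanged: F·D/τ = infusion rate.
D = rate × τ / F = 332 × 6 / 0.63 = 3162 mg

3160 mg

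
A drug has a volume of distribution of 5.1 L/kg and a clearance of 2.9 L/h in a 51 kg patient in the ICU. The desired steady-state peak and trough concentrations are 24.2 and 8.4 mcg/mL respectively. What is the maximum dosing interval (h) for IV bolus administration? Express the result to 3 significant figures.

94.9 h

Vd = 5.1 L/kg × 51 kg = 260.1 L
k = CL / Vd = 2.900 / 260.1 = 0.01115 h⁻¹
Between IV bolus doses, concentration decays as C = C₀·e^(−kτ), so C_peak/C_trough = e^(kτ).
τ_max = ln(C_peak/C_trough) / k = ln(24.2/8.4) / 0.01115 = 1.058 / 0.01115 = 94.89 h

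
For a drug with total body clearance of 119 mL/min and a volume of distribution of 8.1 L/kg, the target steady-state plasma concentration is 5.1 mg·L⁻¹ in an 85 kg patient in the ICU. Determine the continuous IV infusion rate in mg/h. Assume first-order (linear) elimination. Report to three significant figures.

36.4 mg/h

CL = 119 mL/min = 119 × 0.06 = 7.140 L/h
R₀ = 7.140 × 5.1 = 36.41 mg/h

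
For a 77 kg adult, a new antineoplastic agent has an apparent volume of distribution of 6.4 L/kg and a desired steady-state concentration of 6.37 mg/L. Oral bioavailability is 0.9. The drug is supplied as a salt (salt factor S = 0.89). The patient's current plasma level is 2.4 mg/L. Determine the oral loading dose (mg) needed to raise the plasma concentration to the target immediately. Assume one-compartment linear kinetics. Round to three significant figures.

Total Vd = 6.4 × 77 = 492.8 L
Concentration deficit ΔC = 6.37 − 2.4 = 3.970 mg/L
LD = Vd × ΔC / F / S = 492.8 × 3.970 / 0.9 / 0.89 = 2442 mg

2440 mg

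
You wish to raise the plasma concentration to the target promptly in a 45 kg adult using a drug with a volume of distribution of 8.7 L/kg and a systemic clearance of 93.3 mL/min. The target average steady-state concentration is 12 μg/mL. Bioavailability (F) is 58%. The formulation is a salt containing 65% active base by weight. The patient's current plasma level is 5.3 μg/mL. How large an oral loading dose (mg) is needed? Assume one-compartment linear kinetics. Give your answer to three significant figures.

Vd = 8.7 L/kg × 45 kg = 391.5 L
Concentration deficit ΔC = 12 − 5.3 = 6.700 mg/L
LD = Vd × ΔC / F / S = 391.5 × 6.700 / 0.58 / 0.65 = 6958 mg

6960 mg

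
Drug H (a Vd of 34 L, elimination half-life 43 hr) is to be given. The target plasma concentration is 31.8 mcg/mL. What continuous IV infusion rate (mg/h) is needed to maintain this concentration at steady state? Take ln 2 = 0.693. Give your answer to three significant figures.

17.4 mg/h

CL = ln 2 · Vd / t½ = 0.693 × 34.00 / 43 = 0.5480 L/h
Infusion rate = CL × Css = 0.5480 × 31.8 = 17.43 mg/h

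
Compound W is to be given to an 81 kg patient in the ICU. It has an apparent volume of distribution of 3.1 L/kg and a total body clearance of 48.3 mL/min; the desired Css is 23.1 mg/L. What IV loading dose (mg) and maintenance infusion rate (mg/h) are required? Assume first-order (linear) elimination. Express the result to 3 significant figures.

Vd(total) = 81 kg × 3.1 L/kg = 251.1 L
LD = Vd · C_target = 251.1 × 23.1 = 5800 mg
Convert clearance: 48.3 mL/min × 60 min/h ÷ 1000 mL/L = 2.898 L/h
Infusion rate = 2.898 L/h × 23.1 mg/L = 66.94 mg/h

(a) 5800 mg; (b) 66.9 mg/h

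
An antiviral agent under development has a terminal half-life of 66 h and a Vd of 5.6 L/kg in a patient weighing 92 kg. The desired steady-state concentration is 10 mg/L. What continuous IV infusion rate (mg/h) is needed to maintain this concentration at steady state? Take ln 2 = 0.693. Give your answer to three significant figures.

Vd = 5.6 L/kg × 92 kg = 515.2 L
CL = 0.693 × Vd / t½ = 0.693 × 515.2 / 66 = 5.410 L/h
Infusion rate = CL × Css = 5.410 × 10 = 54.10 mg/h

54.1 mg/h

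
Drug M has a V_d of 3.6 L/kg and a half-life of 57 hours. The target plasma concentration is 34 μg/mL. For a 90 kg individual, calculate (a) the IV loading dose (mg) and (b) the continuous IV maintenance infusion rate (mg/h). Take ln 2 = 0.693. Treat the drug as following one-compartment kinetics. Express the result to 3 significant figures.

Total Vd = 3.6 × 90 = 324.0 L
LD = Vd × C = 324.0 × 34 = 11020 mg
CL = 0.693 × Vd / t½ = 0.693 × 324.0 / 57 = 3.939 L/h
Infusion rate = CL × Css = 3.939 × 34 = 133.9 mg/h

(a) 11000 mg; (b) 134 mg/h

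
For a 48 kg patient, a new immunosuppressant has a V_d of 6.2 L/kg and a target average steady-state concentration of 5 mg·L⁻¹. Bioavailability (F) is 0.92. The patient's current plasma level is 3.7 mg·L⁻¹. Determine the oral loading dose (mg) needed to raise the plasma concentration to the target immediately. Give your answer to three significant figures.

Vd = 6.2 L/kg × 48 kg = 297.6 L
The loading dose fills Vd to the target concentration.
Concentration deficit ΔC = 5 − 3.7 = 1.300 mg/L
LD = Vd × ΔC / F = 297.6 × 1.300 / 0.92 = 420.5 mg

421 mg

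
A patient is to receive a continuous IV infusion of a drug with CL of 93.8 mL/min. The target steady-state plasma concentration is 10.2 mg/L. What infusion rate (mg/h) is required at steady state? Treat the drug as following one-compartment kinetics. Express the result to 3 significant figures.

CL = 93.8 mL/min × 60/1000 = 5.628 L/h
At steady state, infusion rate equals elimination rate: rate in = CL × Css.
Infusion rate = CL · Css = 5.628 L/h × 10.2 mg/L = 57.41 mg/h

57.4 mg/h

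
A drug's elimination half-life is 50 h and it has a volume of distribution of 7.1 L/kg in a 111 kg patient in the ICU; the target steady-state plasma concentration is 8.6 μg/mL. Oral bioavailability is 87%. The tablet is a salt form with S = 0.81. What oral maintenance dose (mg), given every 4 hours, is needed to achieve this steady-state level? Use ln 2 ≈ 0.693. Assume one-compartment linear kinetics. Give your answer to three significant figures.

Total Vd = 7.1 × 111 = 788.1 L
k = 0.693/50 = 0.01386 h⁻¹, so CL = k·Vd = 0.01386 × 788.1 = 10.92 L/h
D = CL × Css × τ / F / S = 10.92 × 8.6 × 4 / 0.87 / 0.81 = 533.1 mg

533 mg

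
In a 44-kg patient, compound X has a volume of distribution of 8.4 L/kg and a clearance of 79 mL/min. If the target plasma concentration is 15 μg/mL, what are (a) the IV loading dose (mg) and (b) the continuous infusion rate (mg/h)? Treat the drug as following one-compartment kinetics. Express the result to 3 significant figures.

Vd(total) = 44 kg × 8.4 L/kg = 369.6 L
Loading: fill Vd to C_target → 369.6 L × 15 mg/L = 5544 mg
CL = 79 mL/min = 79 × 0.06 = 4.740 L/h
Maintenance infusion rate = CL × Css = 4.740 × 15 = 71.10 mg/h

(a) 5540 mg; (b) 71.1 mg/h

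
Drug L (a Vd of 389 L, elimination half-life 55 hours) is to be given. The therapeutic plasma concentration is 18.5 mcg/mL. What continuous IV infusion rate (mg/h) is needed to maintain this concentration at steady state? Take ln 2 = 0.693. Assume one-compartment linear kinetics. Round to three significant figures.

90.7 mg/h

CL = 0.693 × Vd / t½ = 0.693 × 389.0 / 55 = 4.901 L/h
Infusion rate = CL × Css = 4.901 × 18.5 = 90.67 mg/h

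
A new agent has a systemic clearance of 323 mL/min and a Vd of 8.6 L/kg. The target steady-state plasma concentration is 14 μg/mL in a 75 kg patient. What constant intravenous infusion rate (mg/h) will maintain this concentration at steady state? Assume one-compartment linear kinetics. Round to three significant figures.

CL = 323 mL/min × 60/1000 = 19.38 L/h
Vd does not affect the maintenance rate; only clearance governs steady-state input.
Infusion rate = CL · Css = 19.38 L/h × 14 mg/L = 271.3 mg/h

271 mg/h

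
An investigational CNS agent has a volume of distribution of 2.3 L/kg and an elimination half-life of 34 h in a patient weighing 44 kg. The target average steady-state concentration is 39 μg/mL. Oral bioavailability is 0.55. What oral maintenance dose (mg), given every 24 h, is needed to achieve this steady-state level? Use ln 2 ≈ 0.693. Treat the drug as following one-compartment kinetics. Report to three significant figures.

Vd = 2.3 L/kg × 44 kg = 101.2 L
CL = 0.693 × Vd / t½ = 0.693 × 101.2 / 34 = 2.063 L/h
D = CL × Css × τ / F = 2.063 × 39 × 24 / 0.55 = 3511 mg

3510 mg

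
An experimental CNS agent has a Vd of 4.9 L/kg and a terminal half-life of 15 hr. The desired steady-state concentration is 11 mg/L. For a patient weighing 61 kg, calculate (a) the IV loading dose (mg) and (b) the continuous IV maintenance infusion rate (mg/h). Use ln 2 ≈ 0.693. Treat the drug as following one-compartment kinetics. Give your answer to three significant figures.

Vd = 4.9 L/kg × 61 kg = 298.9 L
LD = Vd × C = 298.9 × 11 = 3288 mg
CL = 0.693 × Vd / t½ = 0.693 × 298.9 / 15 = 13.81 L/h
Infusion rate = CL × Css = 13.81 × 11 = 151.9 mg/h

(a) 3290 mg; (b) 152 mg/h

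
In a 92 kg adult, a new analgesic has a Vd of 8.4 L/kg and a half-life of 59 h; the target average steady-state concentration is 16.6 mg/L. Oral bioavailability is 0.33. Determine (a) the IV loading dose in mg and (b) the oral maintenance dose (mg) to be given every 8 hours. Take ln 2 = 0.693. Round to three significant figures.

(a) 12800 mg; (b) 3650 mg

Vd = 8.4 L/kg × 92 kg = 772.8 L
LD = Vd × C = 772.8 × 16.6 = 12830 mg
CL = 0.693 × Vd / t½ = 0.693 × 772.8 / 59 = 9.077 L/h
D = CL × Css × τ / F = 9.077 × 16.6 × 8 / 0.33 = 3653 mg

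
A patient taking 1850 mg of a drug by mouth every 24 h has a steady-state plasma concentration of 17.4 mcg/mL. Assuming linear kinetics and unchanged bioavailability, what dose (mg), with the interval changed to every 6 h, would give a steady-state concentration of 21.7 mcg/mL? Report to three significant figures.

577 mg

For first-order elimination, Css ∝ F·D/(CL·τ); F and CL are unchanged, so Css ∝ D/τ.
D₂ = D₁ × (Css,target / Css,current) × (τ₂/τ₁) = 1850 × (21.7/17.4) × (6/24) = 576.8 mg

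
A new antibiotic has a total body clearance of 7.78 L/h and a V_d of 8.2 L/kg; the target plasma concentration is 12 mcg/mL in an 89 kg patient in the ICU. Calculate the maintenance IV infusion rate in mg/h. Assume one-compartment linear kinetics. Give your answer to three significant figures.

At steady state, infusion rate equals elimination rate: rate in = CL × Css.
Rate = CL × Css = 7.780 × 12 = 93.36 mg/h

93.4 mg/h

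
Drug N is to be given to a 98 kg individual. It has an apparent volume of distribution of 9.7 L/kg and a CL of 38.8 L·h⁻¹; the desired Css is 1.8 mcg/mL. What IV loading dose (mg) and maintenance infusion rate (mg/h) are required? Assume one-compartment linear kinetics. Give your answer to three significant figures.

Total Vd = 9.7 × 98 = 950.6 L
Loading dose = Vd × C = 950.6 × 1.8 = 1711 mg
Maintenance infusion rate = CL × Css = 38.80 × 1.8 = 69.84 mg/h

(a) 1710 mg; (b) 69.8 mg/h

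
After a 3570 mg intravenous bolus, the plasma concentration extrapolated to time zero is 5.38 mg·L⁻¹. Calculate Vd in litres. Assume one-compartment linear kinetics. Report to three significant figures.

664 L

Immediately after an IV bolus, C₀ = Dose / Vd, so Vd = Dose / C₀.
Vd = 3570 / 5.38 = 663.6 L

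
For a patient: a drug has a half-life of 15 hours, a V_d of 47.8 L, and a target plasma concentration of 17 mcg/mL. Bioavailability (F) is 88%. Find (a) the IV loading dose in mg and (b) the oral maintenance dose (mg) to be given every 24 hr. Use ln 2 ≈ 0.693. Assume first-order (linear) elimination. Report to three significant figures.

(a) 813 mg; (b) 1020 mg

LD = Vd × C = 47.80 × 17 = 812.6 mg
CL = 0.693 × Vd / t½ = 0.693 × 47.80 / 15 = 2.208 L/h
D = CL × Css × τ / F = 2.208 × 17 × 24 / 0.88 = 1024 mg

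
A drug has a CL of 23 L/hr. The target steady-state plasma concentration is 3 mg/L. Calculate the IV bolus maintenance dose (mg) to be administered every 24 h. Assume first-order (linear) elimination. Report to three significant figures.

1660 mg

D = CL × Css × τ = 23.00 × 3 × 24 = 1656 mg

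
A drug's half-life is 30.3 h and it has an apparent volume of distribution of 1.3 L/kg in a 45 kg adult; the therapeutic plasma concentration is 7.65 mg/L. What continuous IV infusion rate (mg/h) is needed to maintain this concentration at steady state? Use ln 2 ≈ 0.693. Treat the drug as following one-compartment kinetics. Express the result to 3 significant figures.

Total Vd = 1.3 × 45 = 58.50 L
k = 0.693/30.3 = 0.02287 h⁻¹, so CL = k·Vd = 0.02287 × 58.50 = 1.338 L/h
Infusion rate = CL × Css = 1.338 × 7.65 = 10.24 mg/h

10.2 mg/h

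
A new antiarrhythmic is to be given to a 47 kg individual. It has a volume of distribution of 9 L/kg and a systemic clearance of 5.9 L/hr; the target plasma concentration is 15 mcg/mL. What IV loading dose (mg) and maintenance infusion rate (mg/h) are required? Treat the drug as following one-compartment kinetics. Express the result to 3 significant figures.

Vd = 9 L/kg × 47 kg = 423.0 L
Loading: fill Vd to C_target → 423.0 L × 15 mg/L = 6345 mg
Maintenance infusion rate = CL × Css = 5.900 × 15 = 88.50 mg/h

(a) 6350 mg; (b) 88.5 mg/h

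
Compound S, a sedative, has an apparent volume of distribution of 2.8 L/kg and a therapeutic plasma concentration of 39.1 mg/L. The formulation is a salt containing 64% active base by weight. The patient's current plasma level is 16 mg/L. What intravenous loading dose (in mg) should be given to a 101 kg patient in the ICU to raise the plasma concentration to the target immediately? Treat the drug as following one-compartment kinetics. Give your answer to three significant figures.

10200 mg

Vd = 2.8 L/kg × 101 kg = 282.8 L
The loading dose fills Vd to the target concentration.
Concentration deficit ΔC = 39.1 − 16 = 23.10 mg/L
LD = Vd × ΔC / S = 282.8 × 23.10 / 0.64 = 10210 mg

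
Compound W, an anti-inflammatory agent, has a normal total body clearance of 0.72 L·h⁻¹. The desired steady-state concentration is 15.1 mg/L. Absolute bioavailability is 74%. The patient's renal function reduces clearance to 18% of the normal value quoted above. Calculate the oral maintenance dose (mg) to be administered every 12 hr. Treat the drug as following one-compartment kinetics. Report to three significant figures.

Patient clearance = 0.18 × 0.7200 = 0.1296 L/h
D = CL × Css × τ / F = 0.1296 × 15.1 × 12 / 0.74 = 31.73 mg

31.7 mg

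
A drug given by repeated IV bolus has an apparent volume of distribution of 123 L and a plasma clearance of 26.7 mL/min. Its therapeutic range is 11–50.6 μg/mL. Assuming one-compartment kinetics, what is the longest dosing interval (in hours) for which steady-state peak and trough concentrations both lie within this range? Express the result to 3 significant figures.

CL = 26.7 mL/min = 26.7 × 0.06 = 1.602 L/h
k = CL / Vd = 1.602 / 123.0 = 0.01302 h⁻¹
Between IV bolus doses, concentration decays as C = C₀·e^(−kτ), so C_peak/C_trough = e^(kτ).
τ_max = ln(C_peak/C_trough) / k = ln(50.6/11) / 0.01302 = 1.526 / 0.01302 = 117.2 h

117 h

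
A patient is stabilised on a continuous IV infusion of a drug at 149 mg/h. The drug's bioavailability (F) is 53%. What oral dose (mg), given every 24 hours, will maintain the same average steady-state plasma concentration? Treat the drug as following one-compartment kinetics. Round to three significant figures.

6750 mg

To maintain the same Css, the systemic dosing rate must be unchanged: F·D/τ = infusion rate.
D = rate × τ / F = 149 × 24 / 0.53 = 6747 mg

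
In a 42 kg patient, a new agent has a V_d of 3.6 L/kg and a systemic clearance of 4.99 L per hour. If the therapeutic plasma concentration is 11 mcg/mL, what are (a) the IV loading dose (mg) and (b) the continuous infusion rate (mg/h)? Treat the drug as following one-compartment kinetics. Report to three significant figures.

Vd = 3.6 L/kg × 42 kg = 151.2 L
Loading: fill Vd to C_target → 151.2 L × 11 mg/L = 1663 mg
Infusion rate = 4.990 L/h × 11 mg/L = 54.89 mg/h

(a) 1660 mg; (b) 54.9 mg/h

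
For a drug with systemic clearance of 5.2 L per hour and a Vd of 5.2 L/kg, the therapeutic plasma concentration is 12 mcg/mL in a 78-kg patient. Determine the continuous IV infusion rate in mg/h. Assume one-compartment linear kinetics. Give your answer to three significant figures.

Vd does not affect the maintenance rate; only clearance governs steady-state input.
Infusion rate = CL · Css = 5.200 L/h × 12 mg/L = 62.40 mg/h

62.4 mg/h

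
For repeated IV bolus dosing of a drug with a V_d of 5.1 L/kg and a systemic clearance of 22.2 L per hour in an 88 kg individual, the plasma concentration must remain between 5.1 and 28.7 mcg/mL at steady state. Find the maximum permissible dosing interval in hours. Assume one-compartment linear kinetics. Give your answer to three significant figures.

Vd(total) = 88 kg × 5.1 L/kg = 448.8 L
k = CL / Vd = 22.20 / 448.8 = 0.04947 h⁻¹
Between IV bolus doses, concentration decays as C = C₀·e^(−kτ), so C_peak/C_trough = e^(kτ).
τ_max = ln(C_peak/C_trough) / k = ln(28.7/5.1) / 0.04947 = 1.728 / 0.04947 = 34.93 h

34.9 h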